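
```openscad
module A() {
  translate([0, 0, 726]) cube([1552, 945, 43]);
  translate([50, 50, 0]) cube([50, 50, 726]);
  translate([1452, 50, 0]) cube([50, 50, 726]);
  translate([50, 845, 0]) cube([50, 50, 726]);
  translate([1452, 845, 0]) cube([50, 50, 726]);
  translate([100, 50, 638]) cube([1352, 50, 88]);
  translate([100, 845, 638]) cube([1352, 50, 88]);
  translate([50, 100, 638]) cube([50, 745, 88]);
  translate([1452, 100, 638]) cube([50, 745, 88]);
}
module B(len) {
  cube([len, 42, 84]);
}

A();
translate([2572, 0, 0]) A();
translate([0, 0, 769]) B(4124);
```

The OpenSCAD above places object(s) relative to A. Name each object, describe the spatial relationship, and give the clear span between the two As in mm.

Second table starts at x = 2572; first ends at x = 1552; clear span = 2572 − 1552 = 1020 mm.

A is a table. B is a beam. A beam spans the tops of two tables. The clear span between the two tables is 1020 mm.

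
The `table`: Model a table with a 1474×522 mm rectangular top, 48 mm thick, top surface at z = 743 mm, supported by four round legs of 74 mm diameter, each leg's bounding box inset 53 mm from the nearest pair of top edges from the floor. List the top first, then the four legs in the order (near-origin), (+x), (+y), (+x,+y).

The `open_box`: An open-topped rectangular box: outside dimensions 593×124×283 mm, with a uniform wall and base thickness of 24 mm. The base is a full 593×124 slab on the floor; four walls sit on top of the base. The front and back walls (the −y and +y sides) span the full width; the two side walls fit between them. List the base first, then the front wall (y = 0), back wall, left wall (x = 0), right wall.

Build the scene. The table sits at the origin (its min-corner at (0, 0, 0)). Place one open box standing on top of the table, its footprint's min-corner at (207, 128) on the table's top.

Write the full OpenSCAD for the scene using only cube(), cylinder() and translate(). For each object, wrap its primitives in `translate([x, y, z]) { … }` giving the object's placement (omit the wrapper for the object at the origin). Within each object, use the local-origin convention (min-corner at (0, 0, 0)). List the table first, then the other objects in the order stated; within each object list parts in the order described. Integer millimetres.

translate([0, 0, 695]) cube([1474, 522, 48]);
translate([90, 90, 0]) cylinder(h = 695, r = 37);
translate([1384, 90, 0]) cylinder(h = 695, r = 37);
translate([90, 432, 0]) cylinder(h = 695, r = 37);
translate([1384, 432, 0]) cylinder(h = 695, r = 37);
translate([207, 128, 743]) {
  cube([593, 124, 24]);
  translate([0, 0, 24]) cube([593, 24, 259]);
  translate([0, 100, 24]) cube([593, 24, 259]);
  translate([0, 24, 24]) cube([24, 76, 259]);
  translate([569, 24, 24]) cube([24, 76, 259]);
}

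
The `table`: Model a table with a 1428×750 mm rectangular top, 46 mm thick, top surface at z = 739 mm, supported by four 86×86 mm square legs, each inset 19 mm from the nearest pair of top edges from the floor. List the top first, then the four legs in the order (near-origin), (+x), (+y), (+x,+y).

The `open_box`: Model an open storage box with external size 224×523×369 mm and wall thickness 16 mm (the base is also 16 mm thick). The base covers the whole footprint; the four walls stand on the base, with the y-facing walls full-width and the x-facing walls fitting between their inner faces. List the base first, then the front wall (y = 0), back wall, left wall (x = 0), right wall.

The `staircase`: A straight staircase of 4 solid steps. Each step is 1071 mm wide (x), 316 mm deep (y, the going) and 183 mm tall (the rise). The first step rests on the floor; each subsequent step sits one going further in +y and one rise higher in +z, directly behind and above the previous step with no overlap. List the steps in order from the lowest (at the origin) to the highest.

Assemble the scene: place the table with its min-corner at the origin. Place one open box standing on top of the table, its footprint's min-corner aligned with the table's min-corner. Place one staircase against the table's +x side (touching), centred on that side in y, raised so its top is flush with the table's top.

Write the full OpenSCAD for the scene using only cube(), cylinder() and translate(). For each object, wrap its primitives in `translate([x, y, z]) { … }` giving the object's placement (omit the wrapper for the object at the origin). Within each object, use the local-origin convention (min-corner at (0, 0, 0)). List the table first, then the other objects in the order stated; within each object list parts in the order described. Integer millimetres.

translate([0, 0, 693]) cube([1428, 750, 46]);
translate([19, 19, 0]) cube([86, 86, 693]);
translate([1323, 19, 0]) cube([86, 86, 693]);
translate([19, 645, 0]) cube([86, 86, 693]);
translate([1323, 645, 0]) cube([86, 86, 693]);
translate([0, 0, 739]) {
  cube([224, 523, 16]);
  translate([0, 0, 16]) cube([224, 16, 353]);
  translate([0, 507, 16]) cube([224, 16, 353]);
  translate([0, 16, 16]) cube([16, 491, 353]);
  translate([208, 16, 16]) cube([16, 491, 353]);
}
translate([1428, -257, 7]) {
  cube([1071, 316, 183]);
  translate([0, 316, 183]) cube([1071, 316, 183]);
  translate([0, 632, 366]) cube([1071, 316, 183]);
  translate([0, 948, 549]) cube([1071, 316, 183]);
}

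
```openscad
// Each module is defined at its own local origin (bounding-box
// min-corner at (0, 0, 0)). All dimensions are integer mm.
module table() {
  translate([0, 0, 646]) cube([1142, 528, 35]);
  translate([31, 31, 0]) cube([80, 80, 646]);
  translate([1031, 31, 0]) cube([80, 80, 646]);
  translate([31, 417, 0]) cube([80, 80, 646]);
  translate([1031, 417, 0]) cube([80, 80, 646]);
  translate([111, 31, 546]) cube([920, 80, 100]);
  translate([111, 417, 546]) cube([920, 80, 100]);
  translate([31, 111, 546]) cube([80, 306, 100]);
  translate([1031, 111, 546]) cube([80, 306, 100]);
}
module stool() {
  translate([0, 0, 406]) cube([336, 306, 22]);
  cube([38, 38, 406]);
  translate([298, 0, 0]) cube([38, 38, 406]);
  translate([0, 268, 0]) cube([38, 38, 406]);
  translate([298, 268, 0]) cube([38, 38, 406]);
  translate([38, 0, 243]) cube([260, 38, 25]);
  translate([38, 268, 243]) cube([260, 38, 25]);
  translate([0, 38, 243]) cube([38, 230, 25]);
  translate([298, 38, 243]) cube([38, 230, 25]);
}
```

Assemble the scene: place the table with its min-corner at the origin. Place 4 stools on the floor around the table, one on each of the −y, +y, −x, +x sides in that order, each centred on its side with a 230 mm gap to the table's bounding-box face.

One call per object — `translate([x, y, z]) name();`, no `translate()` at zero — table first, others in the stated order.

table();
translate([403, -536, 0]) stool();
translate([403, 758, 0]) stool();
translate([-566, 111, 0]) stool();
translate([1372, 111, 0]) stool();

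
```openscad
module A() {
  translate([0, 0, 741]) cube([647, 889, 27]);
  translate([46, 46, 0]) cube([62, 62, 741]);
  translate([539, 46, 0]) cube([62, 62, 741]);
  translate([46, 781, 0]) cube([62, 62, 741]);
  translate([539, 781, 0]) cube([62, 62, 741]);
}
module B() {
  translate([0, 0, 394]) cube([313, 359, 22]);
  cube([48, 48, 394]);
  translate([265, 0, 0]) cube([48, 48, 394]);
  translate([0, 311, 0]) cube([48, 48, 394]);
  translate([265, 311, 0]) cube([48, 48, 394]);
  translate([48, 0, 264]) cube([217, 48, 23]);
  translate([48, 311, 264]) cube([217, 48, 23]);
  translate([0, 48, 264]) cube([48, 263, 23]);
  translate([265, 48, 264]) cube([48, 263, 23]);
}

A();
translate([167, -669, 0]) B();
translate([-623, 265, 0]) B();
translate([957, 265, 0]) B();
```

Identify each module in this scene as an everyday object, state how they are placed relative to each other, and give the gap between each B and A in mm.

A is a table. B is a stool. Three stools sit around the table at the −y, −x, +x sides. The gap between each stool and the table is 310 mm.

Each stool's nearest face is 310 mm from the table's bounding box.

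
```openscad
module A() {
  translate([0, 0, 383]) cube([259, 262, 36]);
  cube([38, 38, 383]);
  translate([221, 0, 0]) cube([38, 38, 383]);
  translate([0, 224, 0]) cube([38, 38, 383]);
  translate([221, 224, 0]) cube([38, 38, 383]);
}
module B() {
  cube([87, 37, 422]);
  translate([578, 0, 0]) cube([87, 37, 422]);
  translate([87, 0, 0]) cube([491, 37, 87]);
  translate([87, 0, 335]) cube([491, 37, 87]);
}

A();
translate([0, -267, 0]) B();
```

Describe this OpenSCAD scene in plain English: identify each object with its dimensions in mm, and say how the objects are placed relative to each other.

A is a simple wooden stool: a rectangular seat 259 mm (x) by 262 mm (y), 36 mm thick, top face at z = 419 mm, on four square legs, each 38×38 mm in cross-section. The legs rest on z = 0, each flush with a corner of the seat.

B is a rectangular picture frame lying in the x–z plane (depth along y). The opening is 491 mm wide (x) by 248 mm tall (z), surrounded by a border 87 mm wide on all four sides. The frame is 37 mm deep and is made of two full-height vertical stiles with two horizontal rails fitted between them.

The picture frame is on the floor beside the stool on its −y side.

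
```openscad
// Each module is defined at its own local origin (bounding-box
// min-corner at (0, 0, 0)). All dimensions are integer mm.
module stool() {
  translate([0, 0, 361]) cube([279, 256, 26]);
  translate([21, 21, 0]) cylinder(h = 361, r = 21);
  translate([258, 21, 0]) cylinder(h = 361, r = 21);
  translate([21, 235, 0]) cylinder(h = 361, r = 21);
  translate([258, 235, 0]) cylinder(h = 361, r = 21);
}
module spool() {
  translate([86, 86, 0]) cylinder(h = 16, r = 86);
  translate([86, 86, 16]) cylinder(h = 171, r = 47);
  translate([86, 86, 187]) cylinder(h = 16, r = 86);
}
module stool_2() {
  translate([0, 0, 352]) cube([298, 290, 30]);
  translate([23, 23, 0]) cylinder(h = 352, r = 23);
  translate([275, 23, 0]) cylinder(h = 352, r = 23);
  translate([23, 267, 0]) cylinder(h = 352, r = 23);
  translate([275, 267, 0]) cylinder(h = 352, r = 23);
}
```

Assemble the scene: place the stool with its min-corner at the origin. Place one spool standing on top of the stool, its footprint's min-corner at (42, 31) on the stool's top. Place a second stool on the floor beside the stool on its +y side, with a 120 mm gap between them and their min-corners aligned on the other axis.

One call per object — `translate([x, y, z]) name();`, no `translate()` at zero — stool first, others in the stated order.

stool();
translate([42, 31, 387]) spool();
translate([0, 376, 0]) stool_2();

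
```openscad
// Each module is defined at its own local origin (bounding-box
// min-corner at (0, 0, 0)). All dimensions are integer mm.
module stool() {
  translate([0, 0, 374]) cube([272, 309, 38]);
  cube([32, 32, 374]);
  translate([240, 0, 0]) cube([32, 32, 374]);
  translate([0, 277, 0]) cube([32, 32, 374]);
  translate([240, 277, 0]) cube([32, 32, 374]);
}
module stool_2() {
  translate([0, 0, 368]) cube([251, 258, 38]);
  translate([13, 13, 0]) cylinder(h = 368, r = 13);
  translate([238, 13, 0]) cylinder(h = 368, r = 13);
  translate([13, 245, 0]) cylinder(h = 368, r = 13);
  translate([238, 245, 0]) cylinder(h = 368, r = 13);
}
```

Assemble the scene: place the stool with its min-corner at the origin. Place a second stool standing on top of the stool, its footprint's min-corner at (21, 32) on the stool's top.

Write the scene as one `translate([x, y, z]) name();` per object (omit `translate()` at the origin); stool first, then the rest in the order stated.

stool();
translate([21, 32, 412]) stool_2();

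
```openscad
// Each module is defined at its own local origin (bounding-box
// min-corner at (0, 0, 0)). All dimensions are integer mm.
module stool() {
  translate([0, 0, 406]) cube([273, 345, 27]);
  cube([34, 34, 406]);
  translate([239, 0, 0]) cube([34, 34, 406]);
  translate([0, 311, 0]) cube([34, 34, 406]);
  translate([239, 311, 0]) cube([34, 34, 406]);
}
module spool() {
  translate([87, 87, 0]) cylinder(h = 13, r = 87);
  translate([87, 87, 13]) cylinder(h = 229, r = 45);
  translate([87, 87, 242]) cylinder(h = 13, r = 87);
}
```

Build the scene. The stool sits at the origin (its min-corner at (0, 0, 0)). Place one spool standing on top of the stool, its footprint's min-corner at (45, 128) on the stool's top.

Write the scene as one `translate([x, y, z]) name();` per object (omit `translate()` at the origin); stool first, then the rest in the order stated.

stool();
translate([45, 128, 433]) spool();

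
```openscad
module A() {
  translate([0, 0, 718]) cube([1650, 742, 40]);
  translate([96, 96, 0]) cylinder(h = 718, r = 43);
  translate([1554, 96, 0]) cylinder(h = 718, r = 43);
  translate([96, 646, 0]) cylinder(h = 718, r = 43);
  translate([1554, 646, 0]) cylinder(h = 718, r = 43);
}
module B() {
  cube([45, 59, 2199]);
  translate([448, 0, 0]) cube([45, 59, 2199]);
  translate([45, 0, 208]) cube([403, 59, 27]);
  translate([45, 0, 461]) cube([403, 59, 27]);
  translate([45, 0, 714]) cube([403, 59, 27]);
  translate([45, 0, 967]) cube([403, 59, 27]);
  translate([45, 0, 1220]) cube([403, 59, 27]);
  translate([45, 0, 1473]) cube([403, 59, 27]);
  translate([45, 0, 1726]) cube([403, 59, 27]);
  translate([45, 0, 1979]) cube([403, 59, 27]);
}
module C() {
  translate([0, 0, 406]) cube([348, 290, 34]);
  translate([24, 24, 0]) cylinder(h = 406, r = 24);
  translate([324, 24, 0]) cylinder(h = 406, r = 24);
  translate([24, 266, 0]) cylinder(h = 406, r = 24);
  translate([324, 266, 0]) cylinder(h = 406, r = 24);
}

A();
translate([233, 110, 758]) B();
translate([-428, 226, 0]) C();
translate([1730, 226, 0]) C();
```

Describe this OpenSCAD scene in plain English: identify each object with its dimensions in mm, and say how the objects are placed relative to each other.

A is a rectangular dining table. The top is 1650×742×40 mm with its upper surface at z = 758 mm. It stands on four round legs of 86 mm diameter, each leg's bounding box inset 53 mm from the nearest pair of top edges, running from the floor to the underside of the top.

B is a straight ladder. Two 45×59 mm vertical rails, 2199 mm tall, stand 493 mm apart (outside-to-outside) with their front faces coplanar on the −y side. 8 rungs, each 59 mm deep and 27 mm tall, span between the inner faces of the rails, front faces flush with the rails. The lowest rung's underside is at z = 208 mm and rungs are spaced 253 mm apart (underside to underside).

C is a four-legged stool. The seat is a 348×290×34 mm slab whose top surface is at z = 440 mm; four round legs, each 48 mm in diameter, run from the floor (z = 0) to the underside of the seat, each leg's axis is inset half a diameter from the nearest pair of seat edges (so the leg's bounding box is flush with the corner).

The ladder is on top of the table. Two stools sit around the table at the −x, +x sides.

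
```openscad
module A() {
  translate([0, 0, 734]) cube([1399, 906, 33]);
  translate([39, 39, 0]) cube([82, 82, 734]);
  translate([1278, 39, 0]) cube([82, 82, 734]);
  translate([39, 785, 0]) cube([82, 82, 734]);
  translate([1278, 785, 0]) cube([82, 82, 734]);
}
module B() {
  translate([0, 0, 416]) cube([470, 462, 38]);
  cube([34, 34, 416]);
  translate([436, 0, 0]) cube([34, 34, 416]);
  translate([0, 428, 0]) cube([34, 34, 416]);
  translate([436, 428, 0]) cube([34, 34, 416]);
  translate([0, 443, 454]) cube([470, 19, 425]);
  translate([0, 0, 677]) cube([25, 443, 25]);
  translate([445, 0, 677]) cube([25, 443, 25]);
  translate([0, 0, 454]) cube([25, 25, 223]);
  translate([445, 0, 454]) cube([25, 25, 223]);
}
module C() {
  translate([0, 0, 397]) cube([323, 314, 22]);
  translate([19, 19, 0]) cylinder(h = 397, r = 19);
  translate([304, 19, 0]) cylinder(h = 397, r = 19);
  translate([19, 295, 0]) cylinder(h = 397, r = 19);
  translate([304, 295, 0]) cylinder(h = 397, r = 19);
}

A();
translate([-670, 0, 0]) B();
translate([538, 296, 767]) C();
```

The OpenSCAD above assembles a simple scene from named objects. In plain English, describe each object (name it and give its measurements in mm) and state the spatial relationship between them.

A is a table: top 1399 mm (x) × 906 mm (y), 33 mm thick, upper face at z = 767 mm, on four 82×82 mm square legs, each inset 39 mm from the nearest pair of top edges, running from z = 0 to the bottom of the top.

B is a chair. The seat is a 470×462×38 mm slab with its top at z = 454 mm, on four 34×34 mm corner legs (flush with the seat edges, standing on z = 0). A flat backrest 19 mm thick, 425 mm tall, spans the full seat width and rises from the seat top along its +y edge, rear face flush with the rear of the seat. Two armrests of 25×25 mm section run along each side from the seat's front edge to the front of the backrest, top faces 248 mm above the seat top and outer faces flush with the seat's x-edges; a 25×25 mm post under the front of each armrest stands on the seat at the front corner.

C is a four-legged stool. The seat is a 323×314×22 mm slab whose top surface is at z = 419 mm; four round legs, each 38 mm in diameter, run from the floor (z = 0) to the underside of the seat, each leg's axis is inset half a diameter from the nearest pair of seat edges (so the leg's bounding box is flush with the corner).

The chair is on the floor beside the table on its −x side. The stool is on top of the table, centred.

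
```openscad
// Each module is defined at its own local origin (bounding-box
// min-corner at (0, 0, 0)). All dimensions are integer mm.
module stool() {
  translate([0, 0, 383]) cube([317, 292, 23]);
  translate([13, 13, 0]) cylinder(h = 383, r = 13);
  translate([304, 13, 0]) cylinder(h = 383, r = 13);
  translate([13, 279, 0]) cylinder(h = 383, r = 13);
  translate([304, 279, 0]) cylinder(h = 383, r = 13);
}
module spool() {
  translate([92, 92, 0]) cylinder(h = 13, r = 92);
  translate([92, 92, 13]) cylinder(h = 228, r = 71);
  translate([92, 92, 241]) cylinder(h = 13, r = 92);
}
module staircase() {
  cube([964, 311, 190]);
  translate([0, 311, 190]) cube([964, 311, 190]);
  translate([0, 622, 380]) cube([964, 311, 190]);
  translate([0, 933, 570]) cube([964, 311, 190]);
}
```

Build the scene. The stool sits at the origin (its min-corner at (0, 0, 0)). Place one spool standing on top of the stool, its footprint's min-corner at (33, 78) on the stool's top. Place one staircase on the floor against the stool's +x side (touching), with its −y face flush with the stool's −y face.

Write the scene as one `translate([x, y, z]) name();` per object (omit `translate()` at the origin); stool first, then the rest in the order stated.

stool();
translate([33, 78, 406]) spool();
translate([317, 0, 0]) staircase();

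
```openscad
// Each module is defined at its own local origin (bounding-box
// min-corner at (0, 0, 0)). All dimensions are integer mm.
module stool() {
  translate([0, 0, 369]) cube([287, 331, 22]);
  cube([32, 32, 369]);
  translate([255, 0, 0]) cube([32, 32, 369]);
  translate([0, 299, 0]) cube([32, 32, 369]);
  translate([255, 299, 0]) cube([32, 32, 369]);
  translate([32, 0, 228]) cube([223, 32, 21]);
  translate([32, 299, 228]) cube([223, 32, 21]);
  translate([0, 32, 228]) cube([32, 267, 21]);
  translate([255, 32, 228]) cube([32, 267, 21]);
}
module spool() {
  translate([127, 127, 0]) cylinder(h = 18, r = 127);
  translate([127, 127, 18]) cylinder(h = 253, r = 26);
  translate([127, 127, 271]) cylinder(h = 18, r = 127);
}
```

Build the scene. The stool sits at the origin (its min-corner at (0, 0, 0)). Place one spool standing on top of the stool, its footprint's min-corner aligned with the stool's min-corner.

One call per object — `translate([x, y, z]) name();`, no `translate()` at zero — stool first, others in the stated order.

stool();
translate([0, 0, 391]) spool();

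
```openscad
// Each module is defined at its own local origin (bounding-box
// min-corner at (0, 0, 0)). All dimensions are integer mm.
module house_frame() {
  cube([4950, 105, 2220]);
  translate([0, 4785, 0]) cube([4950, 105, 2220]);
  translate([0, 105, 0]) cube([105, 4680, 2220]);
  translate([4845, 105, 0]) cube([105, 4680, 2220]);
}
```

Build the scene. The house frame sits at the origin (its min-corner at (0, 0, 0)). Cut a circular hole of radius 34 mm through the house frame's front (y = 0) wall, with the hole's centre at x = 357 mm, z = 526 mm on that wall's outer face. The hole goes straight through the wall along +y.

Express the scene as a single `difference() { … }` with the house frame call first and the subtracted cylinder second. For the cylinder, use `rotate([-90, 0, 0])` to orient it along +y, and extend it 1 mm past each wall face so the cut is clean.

difference() {
  house_frame();
  translate([357, -1, 526]) rotate([-90, 0, 0]) cylinder(h = 107, r = 34);
}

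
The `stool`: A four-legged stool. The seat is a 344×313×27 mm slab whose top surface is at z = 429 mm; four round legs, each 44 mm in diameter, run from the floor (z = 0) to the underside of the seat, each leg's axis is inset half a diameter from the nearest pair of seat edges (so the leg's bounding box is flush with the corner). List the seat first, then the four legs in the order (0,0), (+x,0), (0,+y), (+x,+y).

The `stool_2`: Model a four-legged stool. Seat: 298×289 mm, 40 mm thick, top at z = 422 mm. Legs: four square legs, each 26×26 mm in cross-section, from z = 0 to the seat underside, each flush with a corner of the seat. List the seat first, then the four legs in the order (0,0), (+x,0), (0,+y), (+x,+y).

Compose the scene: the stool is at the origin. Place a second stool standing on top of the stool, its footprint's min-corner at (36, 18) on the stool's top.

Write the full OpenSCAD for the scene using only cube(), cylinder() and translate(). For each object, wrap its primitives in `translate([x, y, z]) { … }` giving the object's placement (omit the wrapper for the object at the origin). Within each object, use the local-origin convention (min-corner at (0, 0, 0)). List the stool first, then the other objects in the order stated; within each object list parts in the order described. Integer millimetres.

translate([0, 0, 402]) cube([344, 313, 27]);
translate([22, 22, 0]) cylinder(h = 402, r = 22);
translate([322, 22, 0]) cylinder(h = 402, r = 22);
translate([22, 291, 0]) cylinder(h = 402, r = 22);
translate([322, 291, 0]) cylinder(h = 402, r = 22);
translate([36, 18, 429]) {
  translate([0, 0, 382]) cube([298, 289, 40]);
  cube([26, 26, 382]);
  translate([272, 0, 0]) cube([26, 26, 382]);
  translate([0, 263, 0]) cube([26, 26, 382]);
  translate([272, 263, 0]) cube([26, 26, 382]);
}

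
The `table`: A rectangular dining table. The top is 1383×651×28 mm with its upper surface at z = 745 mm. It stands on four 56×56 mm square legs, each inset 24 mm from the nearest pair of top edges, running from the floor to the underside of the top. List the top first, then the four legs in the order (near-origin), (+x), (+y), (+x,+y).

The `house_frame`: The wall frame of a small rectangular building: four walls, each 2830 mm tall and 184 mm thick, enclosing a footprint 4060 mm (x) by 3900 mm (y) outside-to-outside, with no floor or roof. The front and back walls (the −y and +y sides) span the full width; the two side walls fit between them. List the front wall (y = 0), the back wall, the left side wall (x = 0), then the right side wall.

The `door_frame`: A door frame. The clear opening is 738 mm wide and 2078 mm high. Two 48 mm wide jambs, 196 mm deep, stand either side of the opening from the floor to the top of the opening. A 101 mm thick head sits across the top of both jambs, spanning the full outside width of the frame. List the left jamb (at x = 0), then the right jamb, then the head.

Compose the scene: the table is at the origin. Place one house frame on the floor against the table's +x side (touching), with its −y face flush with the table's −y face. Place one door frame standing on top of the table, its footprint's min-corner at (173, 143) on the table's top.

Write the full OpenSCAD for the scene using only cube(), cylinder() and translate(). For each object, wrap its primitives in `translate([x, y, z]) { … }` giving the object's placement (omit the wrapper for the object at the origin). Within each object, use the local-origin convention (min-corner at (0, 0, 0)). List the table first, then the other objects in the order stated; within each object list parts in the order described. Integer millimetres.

translate([0, 0, 717]) cube([1383, 651, 28]);
translate([24, 24, 0]) cube([56, 56, 717]);
translate([1303, 24, 0]) cube([56, 56, 717]);
translate([24, 571, 0]) cube([56, 56, 717]);
translate([1303, 571, 0]) cube([56, 56, 717]);
translate([1383, 0, 0]) {
  cube([4060, 184, 2830]);
  translate([0, 3716, 0]) cube([4060, 184, 2830]);
  translate([0, 184, 0]) cube([184, 3532, 2830]);
  translate([3876, 184, 0]) cube([184, 3532, 2830]);
}
translate([173, 143, 745]) {
  cube([48, 196, 2078]);
  translate([786, 0, 0]) cube([48, 196, 2078]);
  translate([0, 0, 2078]) cube([834, 196, 101]);
}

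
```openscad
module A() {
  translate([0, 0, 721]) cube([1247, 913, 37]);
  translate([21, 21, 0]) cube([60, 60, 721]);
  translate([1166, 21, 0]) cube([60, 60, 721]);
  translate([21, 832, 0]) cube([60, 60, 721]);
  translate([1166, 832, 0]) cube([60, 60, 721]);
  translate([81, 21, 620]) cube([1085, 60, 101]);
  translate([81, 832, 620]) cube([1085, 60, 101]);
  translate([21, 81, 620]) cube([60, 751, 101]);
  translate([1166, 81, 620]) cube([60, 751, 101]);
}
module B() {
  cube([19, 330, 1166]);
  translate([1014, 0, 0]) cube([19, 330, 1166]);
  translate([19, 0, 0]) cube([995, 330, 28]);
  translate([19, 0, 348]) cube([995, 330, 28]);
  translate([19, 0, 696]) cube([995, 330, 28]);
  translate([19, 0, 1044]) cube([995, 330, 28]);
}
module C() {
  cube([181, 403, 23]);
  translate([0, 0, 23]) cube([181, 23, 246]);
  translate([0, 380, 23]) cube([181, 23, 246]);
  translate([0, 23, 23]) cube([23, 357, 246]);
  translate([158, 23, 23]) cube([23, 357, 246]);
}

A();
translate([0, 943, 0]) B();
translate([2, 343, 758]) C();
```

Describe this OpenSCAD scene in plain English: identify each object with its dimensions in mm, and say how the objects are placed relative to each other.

A is a table: top 1247 mm (x) × 913 mm (y), 37 mm thick, upper face at z = 758 mm, on four 60×60 mm square legs, each inset 21 mm from the nearest pair of top edges, running from z = 0 to the bottom of the top. Four apron rails, 60 mm thick and 101 mm tall, run between adjacent legs with their top edges flush with the underside of the top and their outer faces flush with the legs' outer faces.

B is a bookshelf 1033 mm wide overall, 330 mm deep and 1166 mm tall. The two sides are 19 mm thick vertical panels. 4 horizontal shelves of 28 mm thickness span between the inner faces of the sides; the lowest shelf sits on the floor and shelves are stacked with a clear vertical gap of 320 mm between each pair.

C is an open storage box with external size 181×403×269 mm and wall thickness 23 mm (the base is also 23 mm thick). The base covers the whole footprint; the four walls stand on the base, with the y-facing walls full-width and the x-facing walls fitting between their inner faces.

The bookshelf is on the floor beside the table on its +y side. The open box is on top of the table.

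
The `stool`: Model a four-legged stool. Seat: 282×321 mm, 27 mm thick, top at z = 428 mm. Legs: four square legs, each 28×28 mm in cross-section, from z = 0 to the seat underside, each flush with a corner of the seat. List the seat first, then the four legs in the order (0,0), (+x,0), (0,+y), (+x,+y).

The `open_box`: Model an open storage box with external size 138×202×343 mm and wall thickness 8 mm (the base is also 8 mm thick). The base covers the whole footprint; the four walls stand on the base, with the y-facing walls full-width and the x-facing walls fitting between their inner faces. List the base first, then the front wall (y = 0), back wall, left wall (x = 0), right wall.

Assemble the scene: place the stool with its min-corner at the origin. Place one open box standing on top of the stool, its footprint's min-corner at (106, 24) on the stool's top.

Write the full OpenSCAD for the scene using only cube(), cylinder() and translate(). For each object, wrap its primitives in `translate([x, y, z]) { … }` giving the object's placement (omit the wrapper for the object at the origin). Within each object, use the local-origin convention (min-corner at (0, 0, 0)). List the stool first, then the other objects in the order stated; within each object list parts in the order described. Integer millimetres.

translate([0, 0, 401]) cube([282, 321, 27]);
cube([28, 28, 401]);
translate([254, 0, 0]) cube([28, 28, 401]);
translate([0, 293, 0]) cube([28, 28, 401]);
translate([254, 293, 0]) cube([28, 28, 401]);
translate([106, 24, 428]) {
  cube([138, 202, 8]);
  translate([0, 0, 8]) cube([138, 8, 335]);
  translate([0, 194, 8]) cube([138, 8, 335]);
  translate([0, 8, 8]) cube([8, 186, 335]);
  translate([130, 8, 8]) cube([8, 186, 335]);
}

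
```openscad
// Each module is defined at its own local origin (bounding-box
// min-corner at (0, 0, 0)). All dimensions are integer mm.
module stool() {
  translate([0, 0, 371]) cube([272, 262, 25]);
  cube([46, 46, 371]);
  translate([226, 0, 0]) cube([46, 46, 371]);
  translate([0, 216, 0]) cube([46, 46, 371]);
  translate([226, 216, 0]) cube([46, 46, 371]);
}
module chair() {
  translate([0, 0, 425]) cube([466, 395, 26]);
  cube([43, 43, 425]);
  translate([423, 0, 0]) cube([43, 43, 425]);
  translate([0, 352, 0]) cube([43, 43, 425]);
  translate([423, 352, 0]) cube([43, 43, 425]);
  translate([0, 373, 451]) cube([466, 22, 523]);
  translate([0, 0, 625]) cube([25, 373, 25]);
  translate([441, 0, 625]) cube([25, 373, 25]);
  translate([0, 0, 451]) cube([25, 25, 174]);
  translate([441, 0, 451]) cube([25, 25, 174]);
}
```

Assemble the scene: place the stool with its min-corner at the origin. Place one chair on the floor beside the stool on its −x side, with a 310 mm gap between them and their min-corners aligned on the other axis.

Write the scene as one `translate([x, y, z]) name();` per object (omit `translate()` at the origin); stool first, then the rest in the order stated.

stool();
translate([-776, 0, 0]) chair();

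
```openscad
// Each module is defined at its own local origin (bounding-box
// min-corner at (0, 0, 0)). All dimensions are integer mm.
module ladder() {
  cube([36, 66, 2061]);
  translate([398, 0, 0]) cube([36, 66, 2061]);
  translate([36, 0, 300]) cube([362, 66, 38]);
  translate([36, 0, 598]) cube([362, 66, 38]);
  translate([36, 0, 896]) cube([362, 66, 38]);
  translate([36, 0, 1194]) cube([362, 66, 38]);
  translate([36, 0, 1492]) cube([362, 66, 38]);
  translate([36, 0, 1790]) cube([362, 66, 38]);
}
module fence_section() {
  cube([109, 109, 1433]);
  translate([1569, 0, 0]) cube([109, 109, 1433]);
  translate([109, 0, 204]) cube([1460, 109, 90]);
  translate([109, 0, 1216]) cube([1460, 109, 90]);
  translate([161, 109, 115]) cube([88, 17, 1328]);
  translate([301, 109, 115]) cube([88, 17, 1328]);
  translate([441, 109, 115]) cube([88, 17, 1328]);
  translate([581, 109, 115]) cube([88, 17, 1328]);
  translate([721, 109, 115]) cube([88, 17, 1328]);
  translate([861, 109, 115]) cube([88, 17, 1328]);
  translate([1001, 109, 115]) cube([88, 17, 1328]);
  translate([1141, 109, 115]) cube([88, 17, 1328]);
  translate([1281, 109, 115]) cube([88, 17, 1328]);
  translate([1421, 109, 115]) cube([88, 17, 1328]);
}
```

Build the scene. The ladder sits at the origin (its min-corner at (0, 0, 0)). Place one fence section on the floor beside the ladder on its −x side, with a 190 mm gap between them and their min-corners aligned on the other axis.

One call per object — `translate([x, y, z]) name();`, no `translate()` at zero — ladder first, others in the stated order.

ladder();
translate([-1868, 0, 0]) fence_section();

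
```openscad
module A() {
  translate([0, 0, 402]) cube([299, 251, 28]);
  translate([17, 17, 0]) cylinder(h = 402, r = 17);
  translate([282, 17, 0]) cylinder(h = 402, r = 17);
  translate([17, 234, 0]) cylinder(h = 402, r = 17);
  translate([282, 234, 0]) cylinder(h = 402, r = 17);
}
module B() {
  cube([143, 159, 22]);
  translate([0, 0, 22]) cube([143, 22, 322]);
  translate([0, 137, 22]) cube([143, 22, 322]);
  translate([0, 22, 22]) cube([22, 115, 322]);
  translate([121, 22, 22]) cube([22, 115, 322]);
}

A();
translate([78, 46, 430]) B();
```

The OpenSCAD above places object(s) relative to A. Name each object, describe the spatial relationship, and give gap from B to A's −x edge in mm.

The open box's min-x is at 78; the stool's min-x is 0; gap = 78 mm.

A is a stool. B is an open box. The open box is on top of the stool, centred. The gap from the open box to the stool's −x edge is 78 mm.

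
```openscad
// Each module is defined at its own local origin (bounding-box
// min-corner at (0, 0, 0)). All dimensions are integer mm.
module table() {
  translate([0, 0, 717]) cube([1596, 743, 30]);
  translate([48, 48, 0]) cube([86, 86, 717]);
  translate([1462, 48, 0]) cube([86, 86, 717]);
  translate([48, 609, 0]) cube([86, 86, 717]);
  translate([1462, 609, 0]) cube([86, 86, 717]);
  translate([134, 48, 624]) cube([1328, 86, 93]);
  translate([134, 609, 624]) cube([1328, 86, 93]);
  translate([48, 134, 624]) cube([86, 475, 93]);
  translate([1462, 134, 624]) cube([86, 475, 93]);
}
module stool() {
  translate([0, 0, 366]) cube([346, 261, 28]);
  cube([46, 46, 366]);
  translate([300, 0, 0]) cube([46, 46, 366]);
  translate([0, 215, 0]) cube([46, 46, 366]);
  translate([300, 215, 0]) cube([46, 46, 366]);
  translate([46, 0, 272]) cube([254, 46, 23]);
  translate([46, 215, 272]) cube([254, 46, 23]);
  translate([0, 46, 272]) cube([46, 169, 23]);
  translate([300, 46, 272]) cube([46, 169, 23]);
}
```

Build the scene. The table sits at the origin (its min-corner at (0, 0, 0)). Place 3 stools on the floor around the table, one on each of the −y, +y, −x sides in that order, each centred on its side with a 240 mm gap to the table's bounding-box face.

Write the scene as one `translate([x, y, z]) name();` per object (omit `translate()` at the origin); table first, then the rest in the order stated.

table();
translate([625, -501, 0]) stool();
translate([625, 983, 0]) stool();
translate([-586, 241, 0]) stool();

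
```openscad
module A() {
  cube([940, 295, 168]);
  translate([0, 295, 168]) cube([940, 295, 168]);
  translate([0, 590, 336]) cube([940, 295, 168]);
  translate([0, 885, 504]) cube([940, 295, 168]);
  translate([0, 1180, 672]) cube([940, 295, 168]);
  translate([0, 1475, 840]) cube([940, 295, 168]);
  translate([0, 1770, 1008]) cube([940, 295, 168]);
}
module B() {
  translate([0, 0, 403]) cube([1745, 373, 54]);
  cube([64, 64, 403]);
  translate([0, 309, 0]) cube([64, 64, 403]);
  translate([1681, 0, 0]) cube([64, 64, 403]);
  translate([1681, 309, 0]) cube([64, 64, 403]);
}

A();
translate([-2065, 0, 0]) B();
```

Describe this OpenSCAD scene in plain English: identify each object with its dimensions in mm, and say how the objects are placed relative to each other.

A is a straight staircase of 7 solid steps. Each step is 940 mm wide (x), 295 mm deep (y, the going) and 168 mm tall (the rise). The first step rests on the floor; each subsequent step sits one going further in +y and one rise higher in +z, directly behind and above the previous step with no overlap.

B is a bench: a 1745×373 mm seat slab, 54 mm thick, top at z = 457 mm, on four 64×64 mm square legs flush with the seat corners and standing on z = 0.

The bench is on the floor beside the staircase on its −x side.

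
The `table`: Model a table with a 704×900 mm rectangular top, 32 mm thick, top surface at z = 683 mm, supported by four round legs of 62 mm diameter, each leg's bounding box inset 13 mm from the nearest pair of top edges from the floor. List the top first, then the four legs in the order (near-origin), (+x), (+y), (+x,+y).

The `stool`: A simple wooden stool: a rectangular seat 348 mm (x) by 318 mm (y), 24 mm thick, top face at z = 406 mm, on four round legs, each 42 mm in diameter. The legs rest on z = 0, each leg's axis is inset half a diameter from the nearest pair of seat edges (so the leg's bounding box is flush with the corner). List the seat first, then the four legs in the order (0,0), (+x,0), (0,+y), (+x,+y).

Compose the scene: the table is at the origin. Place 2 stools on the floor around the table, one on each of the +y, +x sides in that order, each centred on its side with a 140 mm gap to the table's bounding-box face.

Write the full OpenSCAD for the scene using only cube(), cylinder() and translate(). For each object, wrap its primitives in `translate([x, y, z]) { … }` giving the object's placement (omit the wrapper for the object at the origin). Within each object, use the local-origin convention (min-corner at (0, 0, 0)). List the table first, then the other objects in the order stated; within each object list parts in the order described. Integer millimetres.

translate([0, 0, 651]) cube([704, 900, 32]);
translate([44, 44, 0]) cylinder(h = 651, r = 31);
translate([660, 44, 0]) cylinder(h = 651, r = 31);
translate([44, 856, 0]) cylinder(h = 651, r = 31);
translate([660, 856, 0]) cylinder(h = 651, r = 31);
translate([178, 1040, 0]) {
  translate([0, 0, 382]) cube([348, 318, 24]);
  translate([21, 21, 0]) cylinder(h = 382, r = 21);
  translate([327, 21, 0]) cylinder(h = 382, r = 21);
  translate([21, 297, 0]) cylinder(h = 382, r = 21);
  translate([327, 297, 0]) cylinder(h = 382, r = 21);
}
translate([844, 291, 0]) {
  translate([0, 0, 382]) cube([348, 318, 24]);
  translate([21, 21, 0]) cylinder(h = 382, r = 21);
  translate([327, 21, 0]) cylinder(h = 382, r = 21);
  translate([21, 297, 0]) cylinder(h = 382, r = 21);
  translate([327, 297, 0]) cylinder(h = 382, r = 21);
}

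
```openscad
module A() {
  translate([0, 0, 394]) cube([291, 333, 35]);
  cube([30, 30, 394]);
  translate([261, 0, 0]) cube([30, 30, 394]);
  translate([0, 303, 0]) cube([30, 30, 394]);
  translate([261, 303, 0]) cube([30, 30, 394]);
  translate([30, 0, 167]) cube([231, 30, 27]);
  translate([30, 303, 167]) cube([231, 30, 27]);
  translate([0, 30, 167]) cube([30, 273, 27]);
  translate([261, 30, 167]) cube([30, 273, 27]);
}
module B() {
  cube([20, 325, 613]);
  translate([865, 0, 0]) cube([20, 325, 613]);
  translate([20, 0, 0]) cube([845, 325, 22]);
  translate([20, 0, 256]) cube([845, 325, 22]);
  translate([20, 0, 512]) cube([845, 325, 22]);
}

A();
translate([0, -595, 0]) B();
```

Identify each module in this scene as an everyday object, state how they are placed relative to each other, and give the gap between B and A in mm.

A is a stool. B is a bookshelf. The bookshelf is on the floor beside the stool on its −y side. The gap between the bookshelf and the stool is 270 mm.

The bookshelf's nearest face is 270 mm from the stool's −y face.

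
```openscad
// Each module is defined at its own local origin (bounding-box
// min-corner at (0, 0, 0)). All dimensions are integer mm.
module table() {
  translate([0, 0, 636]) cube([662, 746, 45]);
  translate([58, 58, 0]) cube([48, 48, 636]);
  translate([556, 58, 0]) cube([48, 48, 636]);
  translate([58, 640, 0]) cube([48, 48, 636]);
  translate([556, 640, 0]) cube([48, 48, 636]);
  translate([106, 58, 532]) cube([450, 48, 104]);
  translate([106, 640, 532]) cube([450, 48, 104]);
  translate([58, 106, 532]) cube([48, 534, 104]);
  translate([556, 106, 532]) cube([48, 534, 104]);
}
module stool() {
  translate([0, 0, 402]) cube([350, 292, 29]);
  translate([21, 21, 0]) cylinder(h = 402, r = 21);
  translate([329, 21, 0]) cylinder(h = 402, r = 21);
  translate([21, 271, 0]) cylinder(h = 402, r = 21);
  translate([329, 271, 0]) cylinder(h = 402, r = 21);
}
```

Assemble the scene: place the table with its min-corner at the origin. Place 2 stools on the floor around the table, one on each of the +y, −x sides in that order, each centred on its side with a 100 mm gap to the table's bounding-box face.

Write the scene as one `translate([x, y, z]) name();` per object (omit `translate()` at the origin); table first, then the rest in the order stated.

table();
translate([156, 846, 0]) stool();
translate([-450, 227, 0]) stool();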